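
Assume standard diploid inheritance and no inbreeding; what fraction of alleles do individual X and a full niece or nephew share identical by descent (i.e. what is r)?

Each parent–offspring link contributes a factor of 1/2, and independent paths through distinct common ancestors add.
Full aunt/uncle↔niece/nephew: two paths of length 3 through the shared grandparent pair: r = 2·(1/2)^3 = 1/4.

0.25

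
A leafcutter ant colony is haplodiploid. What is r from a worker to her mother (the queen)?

One meiotic link between diploid queen and diploid daughter: r = 1/2.

0.5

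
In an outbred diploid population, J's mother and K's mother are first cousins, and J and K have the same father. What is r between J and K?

Independent pedigree routes through distinct common ancestors add.
J and K are related in two ways: second cousins through their mothers (r = 1/32) and half-sibs through their shared father (r = 1/4).
r = 1/32 + 1/4 = 0.28125.

0.28125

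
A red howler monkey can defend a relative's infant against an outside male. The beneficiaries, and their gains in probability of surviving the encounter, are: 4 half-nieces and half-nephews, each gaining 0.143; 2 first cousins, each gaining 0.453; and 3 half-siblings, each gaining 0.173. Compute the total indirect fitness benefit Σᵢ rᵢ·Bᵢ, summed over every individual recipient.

r to a half-niece or half-nephew = 0.125 (half-aunt/uncle↔niece/nephew: one path of length 3: r = (1/2)^3 = 1/8).
r to a first cousin = 0.125 (first cousins share one grandparent pair — two paths of length 4: r = 2·(1/2)^4 = 1/8).
r to a half-sibling = 0.25 (half-sibs share one parent — one path of length 2: r = (1/2)^2 = 1/4).
Summing one r·B term per recipient: 4·0.125·0.143 + 2·0.125·0.453 + 3·0.25·0.173 = 0.3145.

0.3145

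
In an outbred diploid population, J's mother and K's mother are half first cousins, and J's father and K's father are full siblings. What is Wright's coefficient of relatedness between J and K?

0.140625

Relatedness sums over independent paths through distinct common ancestors.
J and K are related in two ways: half second cousins through their mothers (r = 1/64) and first cousins through their fathers (r = 1/8).
r = 1/64 + 1/8 = 0.140625.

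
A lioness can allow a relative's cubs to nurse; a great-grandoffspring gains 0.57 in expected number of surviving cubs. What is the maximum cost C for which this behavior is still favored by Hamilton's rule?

r to a great-grandoffspring = 1/8 (three parent–offspring links: r = (1/2)^3 = 1/8).
Hamilton's rule: n·r·B > C, so the trait is favored while C < n·r·B = 1·0.125·0.57 = 0.07125.

0.07125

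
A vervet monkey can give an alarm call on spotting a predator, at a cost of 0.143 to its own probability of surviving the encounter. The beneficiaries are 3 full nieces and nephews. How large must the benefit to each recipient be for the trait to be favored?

r to a full niece or nephew = 0.25 (full aunt/uncle↔niece/nephew: two paths of length 3 through the shared grandparent pair: r = 2·(1/2)^3 = 1/4).
Hamilton's rule with n recipients of equal r: n·r·B > C, so B > C/(n·r) = 0.143/(3·0.25) = 0.1907.

0.1907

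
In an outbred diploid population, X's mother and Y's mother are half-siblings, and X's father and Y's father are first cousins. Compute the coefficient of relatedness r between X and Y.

Relatedness sums over independent paths through distinct common ancestors.
X and Y are related in two ways: half first cousins through their mothers (r = 1/16) and second cousins through their fathers (r = 1/32).
r = 1/16 + 1/32 = 3/32 = 0.09375.

0.09375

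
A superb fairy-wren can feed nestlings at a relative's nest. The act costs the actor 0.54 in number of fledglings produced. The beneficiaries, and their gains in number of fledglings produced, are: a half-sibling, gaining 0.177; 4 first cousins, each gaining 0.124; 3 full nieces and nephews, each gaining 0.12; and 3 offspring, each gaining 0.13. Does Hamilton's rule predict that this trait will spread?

Hamilton's rule: the trait is favored when the sum of r·B over every recipient exceeds the actor's cost C.
r to a half-sibling = 1/4 (half-sibs share one parent — one path of length 2: r = (1/2)^2 = 1/4).
r to a first cousin = 1/8 (first cousins share one grandparent pair — two paths of length 4: r = 2·(1/2)^4 = 1/8).
r to a full niece or nephew = 0.25 (full aunt/uncle↔niece/nephew: two paths of length 3 through the shared grandparent pair: r = 2·(1/2)^3 = 1/4).
r to an offspring = 0.5 (one parent–offspring link: r = (1/2)^1 = 1/2).
Summing one r·B term per recipient: 1·0.25·0.177 + 4·0.125·0.124 + 3·0.25·0.12 + 3·0.5·0.13 = 0.39125.
0.39125 < 0.54: the indirect benefit is less than the cost.

No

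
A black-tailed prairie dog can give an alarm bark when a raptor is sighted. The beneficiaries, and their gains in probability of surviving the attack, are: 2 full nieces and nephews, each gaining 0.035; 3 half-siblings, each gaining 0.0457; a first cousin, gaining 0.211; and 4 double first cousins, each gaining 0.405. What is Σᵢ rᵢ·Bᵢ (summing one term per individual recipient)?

0.48315

r to a full niece or nephew = 0.25 (full aunt/uncle↔niece/nephew: two paths of length 3 through the shared grandparent pair: r = 2·(1/2)^3 = 1/4).
r to a half-sibling = 1/4 (half-sibs share one parent — one path of length 2: r = (1/2)^2 = 1/4).
r to a first cousin = 1/8 (first cousins share one grandparent pair — two paths of length 4: r = 2·(1/2)^4 = 1/8).
r to a double first cousin = 0.25 (double first cousins share both grandparent pairs — four paths of length 4: r = 4·(1/2)^4 = 1/4).
Summing one r·B term per recipient: 2·0.25·0.035 + 3·0.25·0.0457 + 1·0.125·0.211 + 4·0.25·0.405 = 0.48315.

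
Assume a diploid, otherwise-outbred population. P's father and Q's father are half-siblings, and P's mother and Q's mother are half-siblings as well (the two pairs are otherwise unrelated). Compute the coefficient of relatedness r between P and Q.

0.125

Independent pedigree routes through distinct common ancestors add.
P and Q are related in two ways: half first cousins through their fathers (r = 1/16) and half first cousins through their mothers (r = 1/16).
r = 1/16 + 1/16 = 0.125.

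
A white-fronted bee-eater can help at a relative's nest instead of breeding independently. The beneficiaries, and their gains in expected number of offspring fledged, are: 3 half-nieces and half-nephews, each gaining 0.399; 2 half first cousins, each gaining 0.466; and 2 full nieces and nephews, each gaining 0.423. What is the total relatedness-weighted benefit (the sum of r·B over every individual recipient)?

0.419375

r to a half-niece or half-nephew = 1/8 (half-aunt/uncle↔niece/nephew: one path of length 3: r = (1/2)^3 = 1/8).
r to a half first cousin = 1/16 (half first cousins share one grandparent — one path of length 4: r = (1/2)^4 = 1/16).
r to a full niece or nephew = 1/4 (full aunt/uncle↔niece/nephew: two paths of length 3 through the shared grandparent pair: r = 2·(1/2)^3 = 1/4).
Summing one r·B term per recipient: 3·0.125·0.399 + 2·0.0625·0.466 + 2·0.25·0.423 = 0.419375.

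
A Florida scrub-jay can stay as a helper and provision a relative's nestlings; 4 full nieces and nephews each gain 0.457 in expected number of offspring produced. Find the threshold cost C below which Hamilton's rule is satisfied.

0.457

r to a full niece or nephew = 1/4 (full aunt/uncle↔niece/nephew: two paths of length 3 through the shared grandparent pair: r = 2·(1/2)^3 = 1/4).
Hamilton's rule: n·r·B > C, so the trait is favored while C < n·r·B = 4·0.25·0.457 = 0.457.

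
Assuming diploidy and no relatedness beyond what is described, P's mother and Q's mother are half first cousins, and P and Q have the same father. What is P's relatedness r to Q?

0.265625

Wright's path rule: contributions from independent ancestry routes add.
P and Q are related in two ways: half second cousins through their mothers (r = 1/64) and half-sibs through their shared father (r = 1/4).
r = 1/64 + 1/4 = 17/64 = 0.265625.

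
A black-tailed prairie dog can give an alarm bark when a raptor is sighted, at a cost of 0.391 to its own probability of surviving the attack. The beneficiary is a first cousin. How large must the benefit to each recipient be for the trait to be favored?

3.128

r to a first cousin = 0.125 (first cousins share one grandparent pair — two paths of length 4: r = 2·(1/2)^4 = 1/8).
Hamilton's rule with n recipients of equal r: n·r·B > C, so B > C/(n·r) = 0.391/(1·0.125) = 3.128.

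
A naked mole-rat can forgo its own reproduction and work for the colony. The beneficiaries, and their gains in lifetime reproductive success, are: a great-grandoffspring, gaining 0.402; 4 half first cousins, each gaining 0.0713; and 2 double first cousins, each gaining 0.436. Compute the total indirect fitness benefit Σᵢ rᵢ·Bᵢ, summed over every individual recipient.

r to a great-grandoffspring = 1/8 (three parent–offspring links: r = (1/2)^3 = 1/8).
r to a half first cousin = 0.0625 (half first cousins share one grandparent — one path of length 4: r = (1/2)^4 = 1/16).
r to a double first cousin = 1/4 (double first cousins share both grandparent pairs — four paths of length 4: r = 4·(1/2)^4 = 1/4).
Summing one r·B term per recipient: 1·0.125·0.402 + 4·0.0625·0.0713 + 2·0.25·0.436 = 0.286075.

0.286075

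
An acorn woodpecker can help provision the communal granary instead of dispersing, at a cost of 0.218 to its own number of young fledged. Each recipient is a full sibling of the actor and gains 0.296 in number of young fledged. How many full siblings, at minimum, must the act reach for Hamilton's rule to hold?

r to a full sibling = 1/2 (full sibs share both parents — two paths of length 2: r = 2·(1/2)^2 = 1/2).
Hamilton's rule: n·r·B > C  ⇒  n > C/(r·B) = 0.218/(0.5·0.296) = 1.473.
The smallest integer exceeding 1.473 is 2.

2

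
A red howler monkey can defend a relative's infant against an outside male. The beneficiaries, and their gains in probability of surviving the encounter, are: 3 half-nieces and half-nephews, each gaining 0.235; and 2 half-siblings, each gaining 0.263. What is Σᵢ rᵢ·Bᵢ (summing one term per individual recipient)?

r to a half-niece or half-nephew = 1/8 (half-aunt/uncle↔niece/nephew: one path of length 3: r = (1/2)^3 = 1/8).
r to a half-sibling = 0.25 (half-sibs share one parent — one path of length 2: r = (1/2)^2 = 1/4).
Summing one r·B term per recipient: 3·0.125·0.235 + 2·0.25·0.263 = 0.219625.

0.219625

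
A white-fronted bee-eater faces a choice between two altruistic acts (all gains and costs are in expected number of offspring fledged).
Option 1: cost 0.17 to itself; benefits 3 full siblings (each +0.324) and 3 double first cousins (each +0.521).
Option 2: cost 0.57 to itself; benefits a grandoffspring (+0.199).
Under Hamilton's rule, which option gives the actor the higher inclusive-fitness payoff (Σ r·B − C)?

Option 1

Option 1: r to a full sibling = 0.5.
Option 1: r to a double first cousin = 0.25.
Option 1: Σ r·B − C = (3·0.5·0.324 + 3·0.25·0.521) − 0.17 = 0.70675.
Option 2: r to a grandoffspring = 0.25.
Option 2: Σ r·B − C = (1·0.25·0.199) − 0.57 = -0.52025.
Option 1 has the higher net inclusive-fitness payoff.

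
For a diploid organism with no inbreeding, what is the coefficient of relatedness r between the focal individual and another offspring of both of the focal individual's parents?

Each parent–offspring link contributes a factor of 1/2, and independent paths through distinct common ancestors add.
Full sibs share both parents — two paths of length 2: r = 2·(1/2)^2 = 1/2.

0.5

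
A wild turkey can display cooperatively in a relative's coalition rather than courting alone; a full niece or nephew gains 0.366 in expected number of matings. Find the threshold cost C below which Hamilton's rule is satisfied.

r to a full niece or nephew = 1/4 (full aunt/uncle↔niece/nephew: two paths of length 3 through the shared grandparent pair: r = 2·(1/2)^3 = 1/4).
Hamilton's rule: n·r·B > C, so the trait is favored while C < n·r·B = 1·0.25·0.366 = 0.0915.

0.0915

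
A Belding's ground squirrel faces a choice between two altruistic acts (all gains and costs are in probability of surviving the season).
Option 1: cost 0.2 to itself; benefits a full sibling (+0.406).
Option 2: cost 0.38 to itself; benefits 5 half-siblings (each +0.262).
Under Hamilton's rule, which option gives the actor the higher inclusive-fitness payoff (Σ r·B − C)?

Option 1: r to a full sibling = 0.5.
Option 1: Σ r·B − C = (1·0.5·0.406) − 0.2 = 0.003.
Option 2: r to a half-sibling = 0.25.
Option 2: Σ r·B − C = (5·0.25·0.262) − 0.38 = -0.0525.
Option 1 has the higher net inclusive-fitness payoff.

Option 1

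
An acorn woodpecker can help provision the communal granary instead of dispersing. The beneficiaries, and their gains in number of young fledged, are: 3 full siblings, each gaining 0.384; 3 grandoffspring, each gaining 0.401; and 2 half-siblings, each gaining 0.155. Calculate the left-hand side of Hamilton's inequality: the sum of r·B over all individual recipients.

r to a full sibling = 1/2 (full sibs share both parents — two paths of length 2: r = 2·(1/2)^2 = 1/2).
r to a grandoffspring = 1/4 (two parent–offspring links: r = (1/2)^2 = 1/4).
r to a half-sibling = 1/4 (half-sibs share one parent — one path of length 2: r = (1/2)^2 = 1/4).
Summing one r·B term per recipient: 3·0.5·0.384 + 3·0.25·0.401 + 2·0.25·0.155 = 0.95425.

0.95425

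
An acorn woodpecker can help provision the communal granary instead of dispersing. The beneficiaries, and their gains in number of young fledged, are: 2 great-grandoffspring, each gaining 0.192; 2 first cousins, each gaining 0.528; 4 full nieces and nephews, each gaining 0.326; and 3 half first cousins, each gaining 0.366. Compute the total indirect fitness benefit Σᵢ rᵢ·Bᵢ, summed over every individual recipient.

0.574625

r to a great-grandoffspring = 1/8 (three parent–offspring links: r = (1/2)^3 = 1/8).
r to a first cousin = 1/8 (first cousins share one grandparent pair — two paths of length 4: r = 2·(1/2)^4 = 1/8).
r to a full niece or nephew = 1/4 (full aunt/uncle↔niece/nephew: two paths of length 3 through the shared grandparent pair: r = 2·(1/2)^3 = 1/4).
r to a half first cousin = 0.0625 (half first cousins share one grandparent — one path of length 4: r = (1/2)^4 = 1/16).
Summing one r·B term per recipient: 2·0.125·0.192 + 2·0.125·0.528 + 4·0.25·0.326 + 3·0.0625·0.366 = 0.574625.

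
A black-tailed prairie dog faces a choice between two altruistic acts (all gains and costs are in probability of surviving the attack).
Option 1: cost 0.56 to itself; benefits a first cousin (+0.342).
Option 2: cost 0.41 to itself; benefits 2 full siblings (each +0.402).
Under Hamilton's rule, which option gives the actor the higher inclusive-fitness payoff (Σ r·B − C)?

Option 1: r to a first cousin = 0.125.
Option 1: Σ r·B − C = (1·0.125·0.342) − 0.56 = -0.51725.
Option 2: r to a full sibling = 0.5.
Option 2: Σ r·B − C = (2·0.5·0.402) − 0.41 = -0.008.
Option 2 has the higher net inclusive-fitness payoff.

Option 2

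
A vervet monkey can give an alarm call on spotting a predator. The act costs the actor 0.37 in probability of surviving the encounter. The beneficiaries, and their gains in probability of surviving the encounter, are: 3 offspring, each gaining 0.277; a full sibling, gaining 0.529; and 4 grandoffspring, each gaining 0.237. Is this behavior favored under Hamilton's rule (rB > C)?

Yes

Hamilton's rule: the trait is favored when the sum of r·B over every recipient exceeds the actor's cost C.
r to an offspring = 1/2 (one parent–offspring link: r = (1/2)^1 = 1/2).
r to a full sibling = 0.5 (full sibs share both parents — two paths of length 2: r = 2·(1/2)^2 = 1/2).
r to a grandoffspring = 0.25 (two parent–offspring links: r = (1/2)^2 = 1/4).
Summing one r·B term per recipient: 3·0.5·0.277 + 1·0.5·0.529 + 4·0.25·0.237 = 0.917.
0.917 > 0.37: the indirect benefit exceeds the cost.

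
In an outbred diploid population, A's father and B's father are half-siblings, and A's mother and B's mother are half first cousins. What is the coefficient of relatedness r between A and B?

0.078125

Independent pedigree routes through distinct common ancestors add.
A and B are related in two ways: half first cousins through their fathers (r = 1/16) and half second cousins through their mothers (r = 1/64).
r = 1/16 + 1/64 = 5/64 = 0.078125.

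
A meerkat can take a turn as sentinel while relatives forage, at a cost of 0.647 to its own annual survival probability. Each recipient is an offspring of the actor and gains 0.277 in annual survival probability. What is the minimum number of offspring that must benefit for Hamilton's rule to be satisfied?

5

r to an offspring = 0.5 (one parent–offspring link: r = (1/2)^1 = 1/2).
Hamilton's rule: n·r·B > C  ⇒  n > C/(r·B) = 0.647/(0.5·0.277) = 4.671.
The smallest integer exceeding 4.671 is 5.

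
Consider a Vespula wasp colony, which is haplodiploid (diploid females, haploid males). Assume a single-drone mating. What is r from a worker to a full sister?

0.75

Haplodiploid full sisters inherit their father's entire haploid genome identically (contributing 1/2) and on average half of their mother's contribution (1/2 · 1/2 = 1/4); r = 1/2 + 1/4 = 3/4.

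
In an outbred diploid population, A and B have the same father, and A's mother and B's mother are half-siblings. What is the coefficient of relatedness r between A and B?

With two independent routes of shared ancestry, r is the sum of the two contributions.
A and B are related in two ways: half-sibs through their shared father (r = 1/4) and half first cousins through their mothers (r = 1/16).
r = 1/4 + 1/16 = 5/16 = 0.3125.

0.3125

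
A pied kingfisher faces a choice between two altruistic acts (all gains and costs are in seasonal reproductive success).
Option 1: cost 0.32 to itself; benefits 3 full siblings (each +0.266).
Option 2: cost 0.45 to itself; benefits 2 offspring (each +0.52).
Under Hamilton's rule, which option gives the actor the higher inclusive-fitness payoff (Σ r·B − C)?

Option 1: r to a full sibling = 0.5.
Option 1: Σ r·B − C = (3·0.5·0.266) − 0.32 = 0.079.
Option 2: r to an offspring = 0.5.
Option 2: Σ r·B − C = (2·0.5·0.52) − 0.45 = 0.07.
Option 1 has the higher net inclusive-fitness payoff.

Option 1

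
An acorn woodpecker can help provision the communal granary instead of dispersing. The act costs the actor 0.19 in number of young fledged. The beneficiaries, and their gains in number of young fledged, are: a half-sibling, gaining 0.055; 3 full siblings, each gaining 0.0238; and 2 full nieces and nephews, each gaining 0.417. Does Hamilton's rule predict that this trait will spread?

Hamilton's rule: the trait is favored when the sum of r·B over every recipient exceeds the actor's cost C.
r to a half-sibling = 1/4 (half-sibs share one parent — one path of length 2: r = (1/2)^2 = 1/4).
r to a full sibling = 1/2 (full sibs share both parents — two paths of length 2: r = 2·(1/2)^2 = 1/2).
r to a full niece or nephew = 0.25 (full aunt/uncle↔niece/nephew: two paths of length 3 through the shared grandparent pair: r = 2·(1/2)^3 = 1/4).
Summing one r·B term per recipient: 1·0.25·0.055 + 3·0.5·0.0238 + 2·0.25·0.417 = 0.25795.
0.25795 > 0.19: the indirect benefit exceeds the cost.

Yes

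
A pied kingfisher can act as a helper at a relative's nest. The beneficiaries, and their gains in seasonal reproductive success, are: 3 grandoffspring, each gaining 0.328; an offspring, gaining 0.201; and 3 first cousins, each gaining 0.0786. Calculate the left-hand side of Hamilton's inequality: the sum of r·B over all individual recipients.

r to a grandoffspring = 0.25 (two parent–offspring links: r = (1/2)^2 = 1/4).
r to an offspring = 1/2 (one parent–offspring link: r = (1/2)^1 = 1/2).
r to a first cousin = 1/8 (first cousins share one grandparent pair — two paths of length 4: r = 2·(1/2)^4 = 1/8).
Summing one r·B term per recipient: 3·0.25·0.328 + 1·0.5·0.201 + 3·0.125·0.0786 = 0.375975.

0.375975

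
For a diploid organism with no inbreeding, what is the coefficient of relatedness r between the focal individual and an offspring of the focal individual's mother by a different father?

0.25

Each parent–offspring link contributes a factor of 1/2, and independent paths through distinct common ancestors add.
Half-sibs share one parent — one path of length 2: r = (1/2)^2 = 1/4.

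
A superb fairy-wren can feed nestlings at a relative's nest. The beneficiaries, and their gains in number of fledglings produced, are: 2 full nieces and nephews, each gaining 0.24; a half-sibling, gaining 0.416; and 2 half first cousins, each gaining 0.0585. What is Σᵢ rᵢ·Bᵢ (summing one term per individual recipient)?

0.2313125

r to a full niece or nephew = 0.25 (full aunt/uncle↔niece/nephew: two paths of length 3 through the shared grandparent pair: r = 2·(1/2)^3 = 1/4).
r to a half-sibling = 1/4 (half-sibs share one parent — one path of length 2: r = (1/2)^2 = 1/4).
r to a half first cousin = 0.0625 (half first cousins share one grandparent — one path of length 4: r = (1/2)^4 = 1/16).
Summing one r·B term per recipient: 2·0.25·0.24 + 1·0.25·0.416 + 2·0.0625·0.0585 = 0.2313125.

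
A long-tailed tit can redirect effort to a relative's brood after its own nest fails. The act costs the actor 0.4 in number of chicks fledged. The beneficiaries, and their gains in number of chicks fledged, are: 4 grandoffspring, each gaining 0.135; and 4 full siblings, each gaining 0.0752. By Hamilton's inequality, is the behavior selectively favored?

No

Hamilton's rule: the trait is favored when the sum of r·B over every recipient exceeds the actor's cost C.
r to a grandoffspring = 1/4 (two parent–offspring links: r = (1/2)^2 = 1/4).
r to a full sibling = 0.5 (full sibs share both parents — two paths of length 2: r = 2·(1/2)^2 = 1/2).
Summing one r·B term per recipient: 4·0.25·0.135 + 4·0.5·0.0752 = 0.2854.
0.2854 < 0.4: the indirect benefit is less than the cost.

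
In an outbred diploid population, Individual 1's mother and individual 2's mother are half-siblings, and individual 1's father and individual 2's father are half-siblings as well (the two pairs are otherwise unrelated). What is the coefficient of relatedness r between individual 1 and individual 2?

0.125

Wright's path rule: contributions from independent ancestry routes add.
Individual 1 and individual 2 are related in two ways: half first cousins through their mothers (r = 1/16) and half first cousins through their fathers (r = 1/16).
r = 1/16 + 1/16 = 0.125.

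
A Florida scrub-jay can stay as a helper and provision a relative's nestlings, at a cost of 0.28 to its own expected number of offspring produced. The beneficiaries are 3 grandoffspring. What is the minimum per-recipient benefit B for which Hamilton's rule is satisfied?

r to a grandoffspring = 1/4 (two parent–offspring links: r = (1/2)^2 = 1/4).
Hamilton's rule with n recipients of equal r: n·r·B > C, so B > C/(n·r) = 0.28/(3·0.25) = 0.3733.

0.3733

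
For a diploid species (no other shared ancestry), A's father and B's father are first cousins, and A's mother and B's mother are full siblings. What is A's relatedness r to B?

Relatedness sums over independent paths through distinct common ancestors.
A and B are related in two ways: second cousins through their fathers (r = 1/32) and first cousins through their mothers (r = 1/8).
r = 1/32 + 1/8 = 5/32 = 0.15625.

0.15625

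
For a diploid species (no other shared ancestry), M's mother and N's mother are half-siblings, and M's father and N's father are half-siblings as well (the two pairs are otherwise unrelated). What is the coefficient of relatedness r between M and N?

Independent pedigree routes through distinct common ancestors add.
M and N are related in two ways: half first cousins through their mothers (r = 1/16) and half first cousins through their fathers (r = 1/16).
r = 1/16 + 1/16 = 0.125.

0.125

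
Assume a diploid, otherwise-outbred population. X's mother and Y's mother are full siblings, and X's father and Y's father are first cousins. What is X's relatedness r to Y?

0.15625

With two independent routes of shared ancestry, r is the sum of the two contributions.
X and Y are related in two ways: first cousins through their mothers (r = 1/8) and second cousins through their fathers (r = 1/32).
r = 1/8 + 1/32 = 5/32 = 0.15625.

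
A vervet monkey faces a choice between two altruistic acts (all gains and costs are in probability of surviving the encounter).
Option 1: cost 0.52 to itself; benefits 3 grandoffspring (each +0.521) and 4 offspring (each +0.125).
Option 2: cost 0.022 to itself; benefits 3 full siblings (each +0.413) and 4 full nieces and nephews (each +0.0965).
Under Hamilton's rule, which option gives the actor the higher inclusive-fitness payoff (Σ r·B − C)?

Option 2

Option 1: r to a grandoffspring = 0.25.
Option 1: r to an offspring = 0.5.
Option 1: Σ r·B − C = (3·0.25·0.521 + 4·0.5·0.125) − 0.52 = 0.12075.
Option 2: r to a full sibling = 0.5.
Option 2: r to a full niece or nephew = 0.25.
Option 2: Σ r·B − C = (3·0.5·0.413 + 4·0.25·0.0965) − 0.022 = 0.694.
Option 2 has the higher net inclusive-fitness payoff.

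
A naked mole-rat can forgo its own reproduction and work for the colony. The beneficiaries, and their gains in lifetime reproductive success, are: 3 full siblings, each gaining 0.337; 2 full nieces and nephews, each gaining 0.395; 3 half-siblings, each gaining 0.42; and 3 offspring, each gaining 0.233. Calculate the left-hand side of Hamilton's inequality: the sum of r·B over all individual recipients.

r to a full sibling = 1/2 (full sibs share both parents — two paths of length 2: r = 2·(1/2)^2 = 1/2).
r to a full niece or nephew = 1/4 (full aunt/uncle↔niece/nephew: two paths of length 3 through the shared grandparent pair: r = 2·(1/2)^3 = 1/4).
r to a half-sibling = 0.25 (half-sibs share one parent — one path of length 2: r = (1/2)^2 = 1/4).
r to an offspring = 1/2 (one parent–offspring link: r = (1/2)^1 = 1/2).
Summing one r·B term per recipient: 3·0.5·0.337 + 2·0.25·0.395 + 3·0.25·0.42 + 3·0.5·0.233 = 1.3675.

1.3675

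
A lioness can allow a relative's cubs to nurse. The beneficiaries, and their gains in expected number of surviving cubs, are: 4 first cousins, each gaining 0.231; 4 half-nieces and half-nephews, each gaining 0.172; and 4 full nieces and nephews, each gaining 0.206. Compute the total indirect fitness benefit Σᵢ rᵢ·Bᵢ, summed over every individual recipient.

r to a first cousin = 1/8 (first cousins share one grandparent pair — two paths of length 4: r = 2·(1/2)^4 = 1/8).
r to a half-niece or half-nephew = 1/8 (half-aunt/uncle↔niece/nephew: one path of length 3: r = (1/2)^3 = 1/8).
r to a full niece or nephew = 1/4 (full aunt/uncle↔niece/nephew: two paths of length 3 through the shared grandparent pair: r = 2·(1/2)^3 = 1/4).
Summing one r·B term per recipient: 4·0.125·0.231 + 4·0.125·0.172 + 4·0.25·0.206 = 0.4075.

0.4075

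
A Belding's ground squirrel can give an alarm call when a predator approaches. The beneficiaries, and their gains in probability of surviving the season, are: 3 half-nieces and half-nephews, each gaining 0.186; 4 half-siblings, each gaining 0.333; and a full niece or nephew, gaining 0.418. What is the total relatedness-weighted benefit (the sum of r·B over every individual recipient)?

r to a half-niece or half-nephew = 0.125 (half-aunt/uncle↔niece/nephew: one path of length 3: r = (1/2)^3 = 1/8).
r to a half-sibling = 1/4 (half-sibs share one parent — one path of length 2: r = (1/2)^2 = 1/4).
r to a full niece or nephew = 1/4 (full aunt/uncle↔niece/nephew: two paths of length 3 through the shared grandparent pair: r = 2·(1/2)^3 = 1/4).
Summing one r·B term per recipient: 3·0.125·0.186 + 4·0.25·0.333 + 1·0.25·0.418 = 0.50725.

0.50725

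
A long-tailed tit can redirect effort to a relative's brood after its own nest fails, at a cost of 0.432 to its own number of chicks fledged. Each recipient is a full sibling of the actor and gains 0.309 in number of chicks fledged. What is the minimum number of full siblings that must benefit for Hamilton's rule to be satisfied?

r to a full sibling = 1/2 (full sibs share both parents — two paths of length 2: r = 2·(1/2)^2 = 1/2).
Hamilton's rule: n·r·B > C  ⇒  n > C/(r·B) = 0.432/(0.5·0.309) = 2.796.
The smallest integer exceeding 2.796 is 3.

3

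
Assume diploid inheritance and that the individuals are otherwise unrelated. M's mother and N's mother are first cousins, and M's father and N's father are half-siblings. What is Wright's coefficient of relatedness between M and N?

Relatedness sums over independent paths through distinct common ancestors.
M and N are related in two ways: second cousins through their mothers (r = 1/32) and half first cousins through their fathers (r = 1/16).
r = 1/32 + 1/16 = 3/32 = 0.09375.

0.09375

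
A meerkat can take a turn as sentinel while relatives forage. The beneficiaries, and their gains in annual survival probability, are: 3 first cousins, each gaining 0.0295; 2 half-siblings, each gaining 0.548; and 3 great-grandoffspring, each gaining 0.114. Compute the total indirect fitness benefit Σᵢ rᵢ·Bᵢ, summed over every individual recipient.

r to a first cousin = 1/8 (first cousins share one grandparent pair — two paths of length 4: r = 2·(1/2)^4 = 1/8).
r to a half-sibling = 0.25 (half-sibs share one parent — one path of length 2: r = (1/2)^2 = 1/4).
r to a great-grandoffspring = 0.125 (three parent–offspring links: r = (1/2)^3 = 1/8).
Summing one r·B term per recipient: 3·0.125·0.0295 + 2·0.25·0.548 + 3·0.125·0.114 = 0.3278125.

0.3278125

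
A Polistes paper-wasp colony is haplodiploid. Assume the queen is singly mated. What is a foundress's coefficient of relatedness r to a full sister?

Haplodiploid full sisters inherit their father's entire haploid genome identically (contributing 1/2) and on average half of their mother's contribution (1/2 · 1/2 = 1/4); r = 1/2 + 1/4 = 3/4.

0.75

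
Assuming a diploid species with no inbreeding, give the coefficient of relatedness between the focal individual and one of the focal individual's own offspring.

0.5

Each parent–offspring link contributes a factor of 1/2, and independent paths through distinct common ancestors add.
One parent–offspring link: r = (1/2)^1 = 1/2.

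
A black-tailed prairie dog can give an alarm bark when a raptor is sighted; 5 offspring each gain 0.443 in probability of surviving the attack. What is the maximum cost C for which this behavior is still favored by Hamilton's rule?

r to an offspring = 1/2 (one parent–offspring link: r = (1/2)^1 = 1/2).
Hamilton's rule: n·r·B > C, so the trait is favored while C < n·r·B = 5·0.5·0.443 = 1.1075.

1.1075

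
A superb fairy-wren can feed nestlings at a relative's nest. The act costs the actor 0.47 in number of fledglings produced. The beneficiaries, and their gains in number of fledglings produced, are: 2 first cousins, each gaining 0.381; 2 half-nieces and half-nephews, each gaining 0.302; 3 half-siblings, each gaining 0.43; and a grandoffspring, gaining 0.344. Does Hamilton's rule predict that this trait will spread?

Yes

Hamilton's rule: the trait is favored when the sum of r·B over every recipient exceeds the actor's cost C.
r to a first cousin = 1/8 (first cousins share one grandparent pair — two paths of length 4: r = 2·(1/2)^4 = 1/8).
r to a half-niece or half-nephew = 1/8 (half-aunt/uncle↔niece/nephew: one path of length 3: r = (1/2)^3 = 1/8).
r to a half-sibling = 1/4 (half-sibs share one parent — one path of length 2: r = (1/2)^2 = 1/4).
r to a grandoffspring = 1/4 (two parent–offspring links: r = (1/2)^2 = 1/4).
Summing one r·B term per recipient: 2·0.125·0.381 + 2·0.125·0.302 + 3·0.25·0.43 + 1·0.25·0.344 = 0.57925.
0.57925 > 0.47: the indirect benefit exceeds the cost.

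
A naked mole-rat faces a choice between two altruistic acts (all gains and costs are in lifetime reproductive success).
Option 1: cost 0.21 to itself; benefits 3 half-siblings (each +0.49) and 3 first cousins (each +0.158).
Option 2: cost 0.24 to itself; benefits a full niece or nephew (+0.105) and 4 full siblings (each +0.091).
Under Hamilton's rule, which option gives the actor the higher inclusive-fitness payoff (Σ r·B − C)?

Option 1: r to a half-sibling = 0.25.
Option 1: r to a first cousin = 0.125.
Option 1: Σ r·B − C = (3·0.25·0.49 + 3·0.125·0.158) − 0.21 = 0.21675.
Option 2: r to a full niece or nephew = 0.25.
Option 2: r to a full sibling = 0.5.
Option 2: Σ r·B − C = (1·0.25·0.105 + 4·0.5·0.091) − 0.24 = -0.03175.
Option 1 has the higher net inclusive-fitness payoff.

Option 1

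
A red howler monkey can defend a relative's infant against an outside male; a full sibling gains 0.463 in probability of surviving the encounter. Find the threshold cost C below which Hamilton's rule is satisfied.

r to a full sibling = 1/2 (full sibs share both parents — two paths of length 2: r = 2·(1/2)^2 = 1/2).
Hamilton's rule: n·r·B > C, so the trait is favored while C < n·r·B = 1·0.5·0.463 = 0.2315.

0.2315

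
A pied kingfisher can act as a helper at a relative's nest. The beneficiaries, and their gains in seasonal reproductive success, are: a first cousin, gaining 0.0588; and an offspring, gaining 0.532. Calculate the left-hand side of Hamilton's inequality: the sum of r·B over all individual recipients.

0.27335

r to a first cousin = 0.125 (first cousins share one grandparent pair — two paths of length 4: r = 2·(1/2)^4 = 1/8).
r to an offspring = 0.5 (one parent–offspring link: r = (1/2)^1 = 1/2).
Summing one r·B term per recipient: 1·0.125·0.0588 + 1·0.5·0.532 = 0.27335.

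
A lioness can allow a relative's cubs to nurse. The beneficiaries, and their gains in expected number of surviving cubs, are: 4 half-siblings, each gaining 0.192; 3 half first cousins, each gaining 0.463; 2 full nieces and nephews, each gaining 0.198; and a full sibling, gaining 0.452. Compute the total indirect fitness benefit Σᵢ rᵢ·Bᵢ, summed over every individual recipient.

0.6038125

r to a half-sibling = 1/4 (half-sibs share one parent — one path of length 2: r = (1/2)^2 = 1/4).
r to a half first cousin = 1/16 (half first cousins share one grandparent — one path of length 4: r = (1/2)^4 = 1/16).
r to a full niece or nephew = 1/4 (full aunt/uncle↔niece/nephew: two paths of length 3 through the shared grandparent pair: r = 2·(1/2)^3 = 1/4).
r to a full sibling = 1/2 (full sibs share both parents — two paths of length 2: r = 2·(1/2)^2 = 1/2).
Summing one r·B term per recipient: 4·0.25·0.192 + 3·0.0625·0.463 + 2·0.25·0.198 + 1·0.5·0.452 = 0.6038125.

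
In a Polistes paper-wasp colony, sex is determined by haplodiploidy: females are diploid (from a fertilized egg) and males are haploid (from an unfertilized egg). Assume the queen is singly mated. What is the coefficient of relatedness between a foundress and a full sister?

Haplodiploid full sisters inherit their father's entire haploid genome identically (contributing 1/2) and on average half of their mother's contribution (1/2 · 1/2 = 1/4); r = 1/2 + 1/4 = 3/4.

0.75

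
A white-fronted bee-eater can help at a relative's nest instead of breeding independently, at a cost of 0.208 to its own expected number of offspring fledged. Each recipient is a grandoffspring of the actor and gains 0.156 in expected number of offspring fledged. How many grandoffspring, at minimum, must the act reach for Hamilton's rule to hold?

6

r to a grandoffspring = 1/4 (two parent–offspring links: r = (1/2)^2 = 1/4).
Hamilton's rule: n·r·B > C  ⇒  n > C/(r·B) = 0.208/(0.25·0.156) = 5.333.
The smallest integer exceeding 5.333 is 6.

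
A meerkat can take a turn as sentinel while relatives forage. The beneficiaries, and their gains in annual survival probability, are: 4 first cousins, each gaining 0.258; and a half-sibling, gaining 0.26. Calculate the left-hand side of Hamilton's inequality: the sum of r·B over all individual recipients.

r to a first cousin = 0.125 (first cousins share one grandparent pair — two paths of length 4: r = 2·(1/2)^4 = 1/8).
r to a half-sibling = 0.25 (half-sibs share one parent — one path of length 2: r = (1/2)^2 = 1/4).
Summing one r·B term per recipient: 4·0.125·0.258 + 1·0.25·0.26 = 0.194.

0.194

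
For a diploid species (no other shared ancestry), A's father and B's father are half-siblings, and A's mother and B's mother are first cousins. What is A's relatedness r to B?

With two independent routes of shared ancestry, r is the sum of the two contributions.
A and B are related in two ways: half first cousins through their fathers (r = 1/16) and second cousins through their mothers (r = 1/32).
r = 1/16 + 1/32 = 3/32 = 0.09375.

0.09375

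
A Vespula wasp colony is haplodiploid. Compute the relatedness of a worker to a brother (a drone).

Her haploid brother carries none of their father's genes and a random half of their mother's genome; that half matches the maternal half of her own genome with probability 1/2: r = 1/2 · 1/2 = 1/4.

0.25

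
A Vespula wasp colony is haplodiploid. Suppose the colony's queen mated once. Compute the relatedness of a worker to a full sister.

Haplodiploid full sisters inherit their father's entire haploid genome identically (contributing 1/2) and on average half of their mother's contribution (1/2 · 1/2 = 1/4); r = 1/2 + 1/4 = 3/4.

0.75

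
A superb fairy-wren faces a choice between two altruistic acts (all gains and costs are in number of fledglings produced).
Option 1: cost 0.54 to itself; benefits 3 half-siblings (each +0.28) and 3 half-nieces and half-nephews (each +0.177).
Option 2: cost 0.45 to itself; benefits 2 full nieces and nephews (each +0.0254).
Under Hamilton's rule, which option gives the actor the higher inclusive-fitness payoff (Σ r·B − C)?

Option 1: r to a half-sibling = 0.25.
Option 1: r to a half-niece or half-nephew = 0.125.
Option 1: Σ r·B − C = (3·0.25·0.28 + 3·0.125·0.177) − 0.54 = -0.263625.
Option 2: r to a full niece or nephew = 0.25.
Option 2: Σ r·B − C = (2·0.25·0.0254) − 0.45 = -0.4373.
Option 1 has the higher net inclusive-fitness payoff.

Option 1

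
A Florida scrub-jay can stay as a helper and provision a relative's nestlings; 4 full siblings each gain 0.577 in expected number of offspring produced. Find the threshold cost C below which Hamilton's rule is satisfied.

1.154

r to a full sibling = 1/2 (full sibs share both parents — two paths of length 2: r = 2·(1/2)^2 = 1/2).
Hamilton's rule: n·r·B > C, so the trait is favored while C < n·r·B = 4·0.5·0.577 = 1.154.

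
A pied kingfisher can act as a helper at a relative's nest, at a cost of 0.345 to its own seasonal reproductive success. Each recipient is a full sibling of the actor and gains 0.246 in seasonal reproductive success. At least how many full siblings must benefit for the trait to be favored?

3

r to a full sibling = 0.5 (full sibs share both parents — two paths of length 2: r = 2·(1/2)^2 = 1/2).
Hamilton's rule: n·r·B > C  ⇒  n > C/(r·B) = 0.345/(0.5·0.246) = 2.805.
The smallest integer exceeding 2.805 is 3.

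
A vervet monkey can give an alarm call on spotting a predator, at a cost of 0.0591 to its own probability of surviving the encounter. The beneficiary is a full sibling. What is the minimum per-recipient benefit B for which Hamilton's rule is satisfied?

0.1182

r to a full sibling = 0.5 (full sibs share both parents — two paths of length 2: r = 2·(1/2)^2 = 1/2).
Hamilton's rule with n recipients of equal r: n·r·B > C, so B > C/(n·r) = 0.0591/(1·0.5) = 0.1182.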